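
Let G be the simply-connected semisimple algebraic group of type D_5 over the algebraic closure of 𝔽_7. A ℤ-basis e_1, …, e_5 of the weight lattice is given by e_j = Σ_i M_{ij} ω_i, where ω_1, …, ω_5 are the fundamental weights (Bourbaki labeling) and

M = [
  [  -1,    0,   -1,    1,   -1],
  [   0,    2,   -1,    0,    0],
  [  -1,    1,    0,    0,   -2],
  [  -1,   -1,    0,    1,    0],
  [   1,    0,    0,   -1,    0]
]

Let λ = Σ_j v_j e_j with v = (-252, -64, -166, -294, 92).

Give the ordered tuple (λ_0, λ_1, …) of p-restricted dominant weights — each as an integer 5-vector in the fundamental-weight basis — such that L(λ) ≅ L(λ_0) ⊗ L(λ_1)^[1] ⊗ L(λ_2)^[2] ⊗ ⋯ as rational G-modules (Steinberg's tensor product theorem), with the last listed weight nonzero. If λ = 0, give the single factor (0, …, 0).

Change of basis e → ω: c = M·v where v = (-252, -64, -166, -294, 92):
  c_1 = (-1)·(-252) + (0)·(-64) + (-1)·(-166) + (1)·(-294) + (-1)·(92) = 32
  c_2 = (0)·(-252) + (2)·(-64) + (-1)·(-166) + (0)·(-294) + (0)·(92) = 38
  c_3 = (-1)·(-252) + (1)·(-64) + (0)·(-166) + (0)·(-294) + (-2)·(92) = 4
  c_4 = (-1)·(-252) + (-1)·(-64) + (0)·(-166) + (1)·(-294) + (0)·(92) = 22
  c_5 = (1)·(-252) + (0)·(-64) + (0)·(-166) + (-1)·(-294) + (0)·(92) = 42
Writing each c_i in base p = 7:
  c_1 = 32 = 4·7^0 + 4·7^1
  c_2 = 38 = 3·7^0 + 5·7^1
  c_3 = 4 = 4·7^0
  c_4 = 22 = 1·7^0 + 3·7^1
  c_5 = 42 = 0·7^0 + 6·7^1
λ_0 = (4, 3, 4, 1, 0)
λ_1 = (4, 5, 0, 3, 6)

((4, 3, 4, 1, 0), (4, 5, 0, 3, 6))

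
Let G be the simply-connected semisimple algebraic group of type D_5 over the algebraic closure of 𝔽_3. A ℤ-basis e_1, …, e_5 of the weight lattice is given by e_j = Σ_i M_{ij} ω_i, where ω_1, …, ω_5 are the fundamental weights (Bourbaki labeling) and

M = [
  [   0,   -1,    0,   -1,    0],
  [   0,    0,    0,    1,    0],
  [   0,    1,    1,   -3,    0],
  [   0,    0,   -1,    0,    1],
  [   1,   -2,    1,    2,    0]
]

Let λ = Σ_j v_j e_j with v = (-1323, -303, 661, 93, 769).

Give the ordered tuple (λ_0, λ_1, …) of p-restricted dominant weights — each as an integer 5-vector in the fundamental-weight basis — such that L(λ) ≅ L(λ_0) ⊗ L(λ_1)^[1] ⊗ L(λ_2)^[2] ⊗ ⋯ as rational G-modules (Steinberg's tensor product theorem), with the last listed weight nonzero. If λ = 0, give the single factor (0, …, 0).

((0, 0, 1, 0, 1), (1, 1, 2, 0, 1), (2, 1, 2, 0, 2), (1, 0, 2, 1, 1), (2, 1, 0, 1, 1))

ω-coordinates c = M·v, v = (-1323, -303, 661, 93, 769):
  c_1 = (0)·(-1323) + (-1)·(-303) + 0·661 + (-1)·(93) + 0·769 = 210
  c_2 = (0)·(-1323) + (0)·(-303) + 0·661 + 1·93 + 0·769 = 93
  c_3 = (0)·(-1323) + (1)·(-303) + 1·661 + (-3)·(93) + 0·769 = 79
  c_4 = (0)·(-1323) + (0)·(-303) + (-1)·(661) + 0·93 + 1·769 = 108
  c_5 = (1)·(-1323) + (-2)·(-303) + 1·661 + 2·93 + 0·769 = 130
p = 3; digits c_i = Σ_j d_{ij}·3^j, 0 ≤ d_{ij} < 3:
  c_1 = 210 = 0·3^0 + 1·3^1 + 2·3^2 + 1·3^3 + 2·3^4
  c_2 = 93 = 0·3^0 + 1·3^1 + 1·3^2 + 0·3^3 + 1·3^4
  c_3 = 79 = 1·3^0 + 2·3^1 + 2·3^2 + 2·3^3
  c_4 = 108 = 0·3^0 + 0·3^1 + 0·3^2 + 1·3^3 + 1·3^4
  c_5 = 130 = 1·3^0 + 1·3^1 + 2·3^2 + 1·3^3 + 1·3^4
λ_0 = (0, 0, 1, 0, 1)
λ_1 = (1, 1, 2, 0, 1)
λ_2 = (2, 1, 2, 0, 2)
λ_3 = (1, 0, 2, 1, 1)
λ_4 = (2, 1, 0, 1, 1)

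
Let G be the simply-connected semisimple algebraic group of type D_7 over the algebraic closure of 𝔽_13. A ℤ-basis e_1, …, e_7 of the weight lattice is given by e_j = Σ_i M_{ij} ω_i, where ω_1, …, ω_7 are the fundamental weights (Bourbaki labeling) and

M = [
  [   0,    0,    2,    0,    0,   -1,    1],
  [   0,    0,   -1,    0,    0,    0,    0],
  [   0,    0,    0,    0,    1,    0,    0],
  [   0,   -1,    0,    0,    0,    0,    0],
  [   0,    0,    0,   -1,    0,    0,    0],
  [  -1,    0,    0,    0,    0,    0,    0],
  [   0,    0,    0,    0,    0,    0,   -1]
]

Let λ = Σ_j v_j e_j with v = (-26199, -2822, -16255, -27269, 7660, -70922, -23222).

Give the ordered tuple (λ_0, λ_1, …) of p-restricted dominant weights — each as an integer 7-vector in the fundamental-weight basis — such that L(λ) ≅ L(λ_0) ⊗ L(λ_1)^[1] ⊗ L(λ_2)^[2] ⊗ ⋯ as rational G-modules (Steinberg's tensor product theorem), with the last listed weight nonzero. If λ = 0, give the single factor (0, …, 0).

((6, 5, 3, 1, 8, 4, 4), (11, 2, 4, 9, 4, 0, 5), (11, 5, 6, 3, 5, 12, 7), (6, 7, 3, 1, 12, 11, 10))

Compute c_i = Σ_j M_{ij} v_j with v = (-26199, -2822, -16255, -27269, 7660, -70922, -23222):
  c_1 = (0)·(-26199) + (0)·(-2822) + (2)·(-16255) + (0)·(-27269) + 0·7660 + (-1)·(-70922) + (1)·(-23222) = 15190
  c_2 = (0)·(-26199) + (0)·(-2822) + (-1)·(-16255) + (0)·(-27269) + 0·7660 + (0)·(-70922) + (0)·(-23222) = 16255
  c_3 = (0)·(-26199) + (0)·(-2822) + (0)·(-16255) + (0)·(-27269) + 1·7660 + (0)·(-70922) + (0)·(-23222) = 7660
  c_4 = (0)·(-26199) + (-1)·(-2822) + (0)·(-16255) + (0)·(-27269) + 0·7660 + (0)·(-70922) + (0)·(-23222) = 2822
  c_5 = (0)·(-26199) + (0)·(-2822) + (0)·(-16255) + (-1)·(-27269) + 0·7660 + (0)·(-70922) + (0)·(-23222) = 27269
  c_6 = (-1)·(-26199) + (0)·(-2822) + (0)·(-16255) + (0)·(-27269) + 0·7660 + (0)·(-70922) + (0)·(-23222) = 26199
  c_7 = (0)·(-26199) + (0)·(-2822) + (0)·(-16255) + (0)·(-27269) + 0·7660 + (0)·(-70922) + (-1)·(-23222) = 23222
Writing each c_i in base p = 13:
  c_1 = 15190 = 6·13^0 + 11·13^1 + 11·13^2 + 6·13^3
  c_2 = 16255 = 5·13^0 + 2·13^1 + 5·13^2 + 7·13^3
  c_3 = 7660 = 3·13^0 + 4·13^1 + 6·13^2 + 3·13^3
  c_4 = 2822 = 1·13^0 + 9·13^1 + 3·13^2 + 1·13^3
  c_5 = 27269 = 8·13^0 + 4·13^1 + 5·13^2 + 12·13^3
  c_6 = 26199 = 4·13^0 + 0·13^1 + 12·13^2 + 11·13^3
  c_7 = 23222 = 4·13^0 + 5·13^1 + 7·13^2 + 10·13^3
λ_0 = (6, 5, 3, 1, 8, 4, 4)
λ_1 = (11, 2, 4, 9, 4, 0, 5)
λ_2 = (11, 5, 6, 3, 5, 12, 7)
λ_3 = (6, 7, 3, 1, 12, 11, 10)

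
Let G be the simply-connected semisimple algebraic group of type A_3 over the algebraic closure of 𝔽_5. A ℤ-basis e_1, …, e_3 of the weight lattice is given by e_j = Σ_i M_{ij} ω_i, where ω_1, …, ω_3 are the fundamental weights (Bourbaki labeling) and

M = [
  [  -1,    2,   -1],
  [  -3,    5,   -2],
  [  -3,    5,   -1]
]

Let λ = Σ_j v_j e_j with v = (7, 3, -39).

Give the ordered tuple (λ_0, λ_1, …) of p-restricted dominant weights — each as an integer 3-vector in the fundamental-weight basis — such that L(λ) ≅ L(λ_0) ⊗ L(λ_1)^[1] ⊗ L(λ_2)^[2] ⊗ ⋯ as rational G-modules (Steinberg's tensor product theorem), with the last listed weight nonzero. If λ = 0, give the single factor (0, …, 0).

((3, 2, 3), (2, 4, 1), (1, 2, 1))

In the fundamental-weight basis, λ has coordinates c = M·v (v = (7, 3, -39)):
  c_1 = (-1)·(7) + 2·3 + (-1)·(-39) = 38
  c_2 = (-3)·(7) + 5·3 + (-2)·(-39) = 72
  c_3 = (-3)·(7) + 5·3 + (-1)·(-39) = 33
Writing each c_i in base p = 5:
  c_1 = 38 = 3·5^0 + 2·5^1 + 1·5^2
  c_2 = 72 = 2·5^0 + 4·5^1 + 2·5^2
  c_3 = 33 = 3·5^0 + 1·5^1 + 1·5^2
λ_0 = (3, 2, 3)
λ_1 = (2, 4, 1)
λ_2 = (1, 2, 1)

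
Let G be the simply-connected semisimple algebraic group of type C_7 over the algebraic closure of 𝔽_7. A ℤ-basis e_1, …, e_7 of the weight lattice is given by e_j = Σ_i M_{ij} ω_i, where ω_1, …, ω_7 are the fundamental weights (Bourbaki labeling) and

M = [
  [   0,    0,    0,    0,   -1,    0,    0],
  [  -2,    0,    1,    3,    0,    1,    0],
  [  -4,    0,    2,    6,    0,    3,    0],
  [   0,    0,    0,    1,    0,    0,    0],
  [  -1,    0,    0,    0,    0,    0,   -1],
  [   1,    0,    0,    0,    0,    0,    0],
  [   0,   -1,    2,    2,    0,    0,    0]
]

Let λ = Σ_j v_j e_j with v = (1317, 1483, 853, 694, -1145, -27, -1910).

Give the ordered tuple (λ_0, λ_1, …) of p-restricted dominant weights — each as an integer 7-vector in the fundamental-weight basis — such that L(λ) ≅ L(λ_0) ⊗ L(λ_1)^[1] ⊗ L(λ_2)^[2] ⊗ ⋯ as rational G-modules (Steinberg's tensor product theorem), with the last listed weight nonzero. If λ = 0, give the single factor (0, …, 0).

Compute c_i = Σ_j M_{ij} v_j with v = (1317, 1483, 853, 694, -1145, -27, -1910):
  c_1 = 0·1317 + 0·1483 + 0·853 + 0·694 + (-1)·(-1145) + (0)·(-27) + (0)·(-1910) = 1145
  c_2 = (-2)·(1317) + 0·1483 + 1·853 + 3·694 + (0)·(-1145) + (1)·(-27) + (0)·(-1910) = 274
  c_3 = (-4)·(1317) + 0·1483 + 2·853 + 6·694 + (0)·(-1145) + (3)·(-27) + (0)·(-1910) = 521
  c_4 = 0·1317 + 0·1483 + 0·853 + 1·694 + (0)·(-1145) + (0)·(-27) + (0)·(-1910) = 694
  c_5 = (-1)·(1317) + 0·1483 + 0·853 + 0·694 + (0)·(-1145) + (0)·(-27) + (-1)·(-1910) = 593
  c_6 = 1·1317 + 0·1483 + 0·853 + 0·694 + (0)·(-1145) + (0)·(-27) + (0)·(-1910) = 1317
  c_7 = 0·1317 + (-1)·(1483) + 2·853 + 2·694 + (0)·(-1145) + (0)·(-27) + (0)·(-1910) = 1611
Expand coordinatewise in base 7:
  c_1 = 1145 = 4·7^0 + 2·7^1 + 2·7^2 + 3·7^3
  c_2 = 274 = 1·7^0 + 4·7^1 + 5·7^2
  c_3 = 521 = 3·7^0 + 4·7^1 + 3·7^2 + 1·7^3
  c_4 = 694 = 1·7^0 + 1·7^1 + 0·7^2 + 2·7^3
  c_5 = 593 = 5·7^0 + 0·7^1 + 5·7^2 + 1·7^3
  c_6 = 1317 = 1·7^0 + 6·7^1 + 5·7^2 + 3·7^3
  c_7 = 1611 = 1·7^0 + 6·7^1 + 4·7^2 + 4·7^3
Factor λ_0 = (4, 1, 3, 1, 5, 1, 1)
Factor λ_1 = (2, 4, 4, 1, 0, 6, 6)
Factor λ_2 = (2, 5, 3, 0, 5, 5, 4)
Factor λ_3 = (3, 0, 1, 2, 1, 3, 4)

((4, 1, 3, 1, 5, 1, 1), (2, 4, 4, 1, 0, 6, 6), (2, 5, 3, 0, 5, 5, 4), (3, 0, 1, 2, 1, 3, 4))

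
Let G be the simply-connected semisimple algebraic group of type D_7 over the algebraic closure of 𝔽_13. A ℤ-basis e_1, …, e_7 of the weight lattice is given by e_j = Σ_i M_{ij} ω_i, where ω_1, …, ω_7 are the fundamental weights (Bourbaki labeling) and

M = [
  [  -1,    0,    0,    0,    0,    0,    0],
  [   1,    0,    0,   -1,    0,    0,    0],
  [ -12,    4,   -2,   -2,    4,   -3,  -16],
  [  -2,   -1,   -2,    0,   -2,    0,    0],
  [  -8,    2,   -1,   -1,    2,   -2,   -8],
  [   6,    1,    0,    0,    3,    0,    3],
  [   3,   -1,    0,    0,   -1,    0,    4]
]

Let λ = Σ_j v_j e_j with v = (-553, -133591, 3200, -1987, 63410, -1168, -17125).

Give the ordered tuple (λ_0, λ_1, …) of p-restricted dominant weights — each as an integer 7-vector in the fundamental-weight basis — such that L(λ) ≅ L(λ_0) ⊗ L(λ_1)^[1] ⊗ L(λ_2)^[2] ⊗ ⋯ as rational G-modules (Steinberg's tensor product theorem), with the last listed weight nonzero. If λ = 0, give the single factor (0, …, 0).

Change of basis e → ω: c = M·v where v = (-553, -133591, 3200, -1987, 63410, -1168, -17125):
  c_1 = (-1)·(-553) + (0)·(-133591) + 0·3200 + (0)·(-1987) + 0·63410 + (0)·(-1168) + (0)·(-17125) = 553
  c_2 = (1)·(-553) + (0)·(-133591) + 0·3200 + (-1)·(-1987) + 0·63410 + (0)·(-1168) + (0)·(-17125) = 1434
  c_3 = (-12)·(-553) + (4)·(-133591) + (-2)·(3200) + (-2)·(-1987) + 4·63410 + (-3)·(-1168) + (-16)·(-17125) = 990
  c_4 = (-2)·(-553) + (-1)·(-133591) + (-2)·(3200) + (0)·(-1987) + (-2)·(63410) + (0)·(-1168) + (0)·(-17125) = 1477
  c_5 = (-8)·(-553) + (2)·(-133591) + (-1)·(3200) + (-1)·(-1987) + 2·63410 + (-2)·(-1168) + (-8)·(-17125) = 2185
  c_6 = (6)·(-553) + (1)·(-133591) + 0·3200 + (0)·(-1987) + 3·63410 + (0)·(-1168) + (3)·(-17125) = 1946
  c_7 = (3)·(-553) + (-1)·(-133591) + 0·3200 + (0)·(-1987) + (-1)·(63410) + (0)·(-1168) + (4)·(-17125) = 22
Base-13 expansion of each c_i:
  c_1 = 553 = 7·13^0 + 3·13^1 + 3·13^2
  c_2 = 1434 = 4·13^0 + 6·13^1 + 8·13^2
  c_3 = 990 = 2·13^0 + 11·13^1 + 5·13^2
  c_4 = 1477 = 8·13^0 + 9·13^1 + 8·13^2
  c_5 = 2185 = 1·13^0 + 12·13^1 + 12·13^2
  c_6 = 1946 = 9·13^0 + 6·13^1 + 11·13^2
  c_7 = 22 = 9·13^0 + 1·13^1
Factor λ_0 = (7, 4, 2, 8, 1, 9, 9)
Factor λ_1 = (3, 6, 11, 9, 12, 6, 1)
Factor λ_2 = (3, 8, 5, 8, 12, 11, 0)

((7, 4, 2, 8, 1, 9, 9), (3, 6, 11, 9, 12, 6, 1), (3, 8, 5, 8, 12, 11, 0))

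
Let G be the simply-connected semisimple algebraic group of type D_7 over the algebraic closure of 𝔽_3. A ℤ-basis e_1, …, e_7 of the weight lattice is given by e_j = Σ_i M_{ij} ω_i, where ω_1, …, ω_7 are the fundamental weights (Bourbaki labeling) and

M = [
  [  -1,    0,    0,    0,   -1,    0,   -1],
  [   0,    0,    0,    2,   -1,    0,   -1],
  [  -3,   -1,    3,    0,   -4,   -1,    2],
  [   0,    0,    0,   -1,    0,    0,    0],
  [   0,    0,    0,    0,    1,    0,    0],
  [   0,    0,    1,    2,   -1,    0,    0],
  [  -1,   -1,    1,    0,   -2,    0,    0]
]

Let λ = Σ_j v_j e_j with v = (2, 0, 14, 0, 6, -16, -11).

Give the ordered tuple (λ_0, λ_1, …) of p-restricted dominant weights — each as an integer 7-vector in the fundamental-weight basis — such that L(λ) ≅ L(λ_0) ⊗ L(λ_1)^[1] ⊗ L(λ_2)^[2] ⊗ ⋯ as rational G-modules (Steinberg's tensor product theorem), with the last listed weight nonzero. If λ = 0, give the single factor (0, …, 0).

((0, 2, 0, 0, 0, 2, 0), (1, 1, 2, 0, 2, 2, 0))

ω-coordinates c = M·v, v = (2, 0, 14, 0, 6, -16, -11):
  c_1 = (-1)·(2) + (0)·(0) + (0)·(14) + (0)·(0) + (-1)·(6) + (0)·(-16) + (-1)·(-11) = 3
  c_2 = (0)·(2) + (0)·(0) + (0)·(14) + (2)·(0) + (-1)·(6) + (0)·(-16) + (-1)·(-11) = 5
  c_3 = (-3)·(2) + (-1)·(0) + (3)·(14) + (0)·(0) + (-4)·(6) + (-1)·(-16) + (2)·(-11) = 6
  c_4 = (0)·(2) + (0)·(0) + (0)·(14) + (-1)·(0) + (0)·(6) + (0)·(-16) + (0)·(-11) = 0
  c_5 = (0)·(2) + (0)·(0) + (0)·(14) + (0)·(0) + (1)·(6) + (0)·(-16) + (0)·(-11) = 6
  c_6 = (0)·(2) + (0)·(0) + (1)·(14) + (2)·(0) + (-1)·(6) + (0)·(-16) + (0)·(-11) = 8
  c_7 = (-1)·(2) + (-1)·(0) + (1)·(14) + (0)·(0) + (-2)·(6) + (0)·(-16) + (0)·(-11) = 0
Base-3 expansion of each c_i:
  c_1 = 3 = 0·3^0 + 1·3^1
  c_2 = 5 = 2·3^0 + 1·3^1
  c_3 = 6 = 0·3^0 + 2·3^1
  c_4 = 0
  c_5 = 6 = 0·3^0 + 2·3^1
  c_6 = 8 = 2·3^0 + 2·3^1
  c_7 = 0
λ_0 = (0, 2, 0, 0, 0, 2, 0)
λ_1 = (1, 1, 2, 0, 2, 2, 0)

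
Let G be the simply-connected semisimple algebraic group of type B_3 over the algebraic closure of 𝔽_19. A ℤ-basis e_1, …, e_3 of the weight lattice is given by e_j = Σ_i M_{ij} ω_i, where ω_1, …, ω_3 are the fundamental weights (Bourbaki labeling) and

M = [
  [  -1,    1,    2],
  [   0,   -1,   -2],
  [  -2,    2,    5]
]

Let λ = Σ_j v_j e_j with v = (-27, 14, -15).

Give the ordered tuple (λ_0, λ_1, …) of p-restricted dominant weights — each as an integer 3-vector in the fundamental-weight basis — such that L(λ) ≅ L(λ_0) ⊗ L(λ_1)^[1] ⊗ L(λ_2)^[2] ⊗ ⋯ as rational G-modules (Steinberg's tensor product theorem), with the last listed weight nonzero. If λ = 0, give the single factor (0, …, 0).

In the fundamental-weight basis, λ has coordinates c = M·v (v = (-27, 14, -15)):
  c_1 = -1*-27 + 1*14 + 2*-15 = 11
  c_2 = 0*-27 + -1*14 + -2*-15 = 16
  c_3 = -2*-27 + 2*14 + 5*-15 = 7
Expand coordinatewise in base 19:
  c_1 = 11 = 11·19^0
  c_2 = 16 = 16·19^0
  c_3 = 7 = 7·19^0
p-restricted factor λ_0 = (11, 16, 7)

((11, 16, 7),)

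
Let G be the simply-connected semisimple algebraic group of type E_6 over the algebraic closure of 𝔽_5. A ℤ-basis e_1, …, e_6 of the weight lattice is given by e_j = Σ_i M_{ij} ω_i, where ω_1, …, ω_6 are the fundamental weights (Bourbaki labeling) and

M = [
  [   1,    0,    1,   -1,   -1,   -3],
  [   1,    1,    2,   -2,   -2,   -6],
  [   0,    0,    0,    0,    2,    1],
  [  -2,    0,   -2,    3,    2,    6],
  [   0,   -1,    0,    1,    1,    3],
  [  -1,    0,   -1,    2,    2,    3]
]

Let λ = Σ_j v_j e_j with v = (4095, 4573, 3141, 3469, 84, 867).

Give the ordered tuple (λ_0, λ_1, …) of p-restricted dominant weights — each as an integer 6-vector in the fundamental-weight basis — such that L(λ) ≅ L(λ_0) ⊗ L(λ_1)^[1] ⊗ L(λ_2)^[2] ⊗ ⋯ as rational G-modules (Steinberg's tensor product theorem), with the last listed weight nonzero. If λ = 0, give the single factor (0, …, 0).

In the fundamental-weight basis, λ has coordinates c = M·v (v = (4095, 4573, 3141, 3469, 84, 867)):
  c_1 = (1)·(4095) + (0)·(4573) + (1)·(3141) + (-1)·(3469) + (-1)·(84) + (-3)·(867) = 1082
  c_2 = (1)·(4095) + (1)·(4573) + (2)·(3141) + (-2)·(3469) + (-2)·(84) + (-6)·(867) = 2642
  c_3 = (0)·(4095) + (0)·(4573) + (0)·(3141) + (0)·(3469) + (2)·(84) + (1)·(867) = 1035
  c_4 = (-2)·(4095) + (0)·(4573) + (-2)·(3141) + (3)·(3469) + (2)·(84) + (6)·(867) = 1305
  c_5 = (0)·(4095) + (-1)·(4573) + (0)·(3141) + (1)·(3469) + (1)·(84) + (3)·(867) = 1581
  c_6 = (-1)·(4095) + (0)·(4573) + (-1)·(3141) + (2)·(3469) + (2)·(84) + (3)·(867) = 2471
p = 5; digits c_i = Σ_j d_{ij}·5^j, 0 ≤ d_{ij} < 5:
  c_1 = 1082 = 2·5^0 + 1·5^1 + 3·5^2 + 3·5^3 + 1·5^4
  c_2 = 2642 = 2·5^0 + 3·5^1 + 0·5^2 + 1·5^3 + 4·5^4
  c_3 = 1035 = 0·5^0 + 2·5^1 + 1·5^2 + 3·5^3 + 1·5^4
  c_4 = 1305 = 0·5^0 + 1·5^1 + 2·5^2 + 0·5^3 + 2·5^4
  c_5 = 1581 = 1·5^0 + 1·5^1 + 3·5^2 + 2·5^3 + 2·5^4
  c_6 = 2471 = 1·5^0 + 4·5^1 + 3·5^2 + 4·5^3 + 3·5^4
λ_0 = (2, 2, 0, 0, 1, 1)
λ_1 = (1, 3, 2, 1, 1, 4)
λ_2 = (3, 0, 1, 2, 3, 3)
λ_3 = (3, 1, 3, 0, 2, 4)
λ_4 = (1, 4, 1, 2, 2, 3)

((2, 2, 0, 0, 1, 1), (1, 3, 2, 1, 1, 4), (3, 0, 1, 2, 3, 3), (3, 1, 3, 0, 2, 4), (1, 4, 1, 2, 2, 3))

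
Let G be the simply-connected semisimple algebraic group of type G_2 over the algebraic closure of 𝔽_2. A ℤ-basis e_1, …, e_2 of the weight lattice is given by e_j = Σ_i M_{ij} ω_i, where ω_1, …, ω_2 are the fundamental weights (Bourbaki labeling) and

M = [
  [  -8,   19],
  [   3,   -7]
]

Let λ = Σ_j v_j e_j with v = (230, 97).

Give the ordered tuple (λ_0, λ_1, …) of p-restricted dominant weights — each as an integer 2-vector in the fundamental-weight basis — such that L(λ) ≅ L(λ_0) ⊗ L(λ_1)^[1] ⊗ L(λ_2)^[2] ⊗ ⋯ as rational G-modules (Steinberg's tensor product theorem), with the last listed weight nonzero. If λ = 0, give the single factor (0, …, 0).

Converting to the ω-basis (c_i = row i of M dotted with v = (230, 97)):
  c_1 = (-8)·(230) + 19·97 = 3
  c_2 = 3·230 + (-7)·(97) = 11
Expand coordinatewise in base 2:
  c_1 = 3 = 1·2^0 + 1·2^1
  c_2 = 11 = 1·2^0 + 1·2^1 + 0·2^2 + 1·2^3
Factor λ_0 = (1, 1)
Factor λ_1 = (1, 1)
Factor λ_2 = (0, 0)
Factor λ_3 = (0, 1)

((1, 1), (1, 1), (0, 0), (0, 1))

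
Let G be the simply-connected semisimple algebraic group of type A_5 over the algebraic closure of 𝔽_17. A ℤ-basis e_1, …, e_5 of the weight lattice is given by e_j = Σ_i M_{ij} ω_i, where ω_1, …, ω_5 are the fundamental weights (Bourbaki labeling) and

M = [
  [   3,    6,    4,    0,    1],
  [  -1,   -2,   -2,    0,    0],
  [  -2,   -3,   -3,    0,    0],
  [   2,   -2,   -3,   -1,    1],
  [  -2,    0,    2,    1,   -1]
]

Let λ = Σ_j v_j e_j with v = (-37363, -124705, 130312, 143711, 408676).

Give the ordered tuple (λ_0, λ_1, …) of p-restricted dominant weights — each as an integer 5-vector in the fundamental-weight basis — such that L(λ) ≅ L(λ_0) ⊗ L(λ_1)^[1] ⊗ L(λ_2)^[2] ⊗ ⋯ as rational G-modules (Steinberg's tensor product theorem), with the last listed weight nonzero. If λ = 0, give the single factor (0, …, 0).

Change of basis e → ω: c = M·v where v = (-37363, -124705, 130312, 143711, 408676):
  c_1 = (3)·(-37363) + (6)·(-124705) + 4·130312 + 0·143711 + 1·408676 = 69605
  c_2 = (-1)·(-37363) + (-2)·(-124705) + (-2)·(130312) + 0·143711 + 0·408676 = 26149
  c_3 = (-2)·(-37363) + (-3)·(-124705) + (-3)·(130312) + 0·143711 + 0·408676 = 57905
  c_4 = (2)·(-37363) + (-2)·(-124705) + (-3)·(130312) + (-1)·(143711) + 1·408676 = 48713
  c_5 = (-2)·(-37363) + (0)·(-124705) + 2·130312 + 1·143711 + (-1)·(408676) = 70385
Writing each c_i in base p = 17:
  c_1 = 69605 = 7·17^0 + 14·17^1 + 2·17^2 + 14·17^3
  c_2 = 26149 = 3·17^0 + 8·17^1 + 5·17^2 + 5·17^3
  c_3 = 57905 = 3·17^0 + 6·17^1 + 13·17^2 + 11·17^3
  c_4 = 48713 = 8·17^0 + 9·17^1 + 15·17^2 + 9·17^3
  c_5 = 70385 = 5·17^0 + 9·17^1 + 5·17^2 + 14·17^3
p-restricted factor λ_0 = (7, 3, 3, 8, 5)
p-restricted factor λ_1 = (14, 8, 6, 9, 9)
p-restricted factor λ_2 = (2, 5, 13, 15, 5)
p-restricted factor λ_3 = (14, 5, 11, 9, 14)

((7, 3, 3, 8, 5), (14, 8, 6, 9, 9), (2, 5, 13, 15, 5), (14, 5, 11, 9, 14))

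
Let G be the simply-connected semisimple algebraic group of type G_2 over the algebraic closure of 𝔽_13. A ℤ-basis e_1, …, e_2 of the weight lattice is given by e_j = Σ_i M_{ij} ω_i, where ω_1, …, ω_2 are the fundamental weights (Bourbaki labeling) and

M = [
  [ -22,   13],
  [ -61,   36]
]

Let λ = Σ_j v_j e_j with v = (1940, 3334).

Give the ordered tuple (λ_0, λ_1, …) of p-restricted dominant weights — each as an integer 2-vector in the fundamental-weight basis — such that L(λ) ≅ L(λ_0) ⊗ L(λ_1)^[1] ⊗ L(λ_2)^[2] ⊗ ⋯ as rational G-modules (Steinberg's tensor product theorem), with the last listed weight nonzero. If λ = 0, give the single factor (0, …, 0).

((12, 7), (11, 12), (3, 9))

Compute c_i = Σ_j M_{ij} v_j with v = (1940, 3334):
  c_1 = (-22)·(1940) + 13·3334 = 662
  c_2 = (-61)·(1940) + 36·3334 = 1684
Base-13 expansion of each c_i:
  c_1 = 662 = 12·13^0 + 11·13^1 + 3·13^2
  c_2 = 1684 = 7·13^0 + 12·13^1 + 9·13^2
λ_0 = (12, 7)
λ_1 = (11, 12)
λ_2 = (3, 9)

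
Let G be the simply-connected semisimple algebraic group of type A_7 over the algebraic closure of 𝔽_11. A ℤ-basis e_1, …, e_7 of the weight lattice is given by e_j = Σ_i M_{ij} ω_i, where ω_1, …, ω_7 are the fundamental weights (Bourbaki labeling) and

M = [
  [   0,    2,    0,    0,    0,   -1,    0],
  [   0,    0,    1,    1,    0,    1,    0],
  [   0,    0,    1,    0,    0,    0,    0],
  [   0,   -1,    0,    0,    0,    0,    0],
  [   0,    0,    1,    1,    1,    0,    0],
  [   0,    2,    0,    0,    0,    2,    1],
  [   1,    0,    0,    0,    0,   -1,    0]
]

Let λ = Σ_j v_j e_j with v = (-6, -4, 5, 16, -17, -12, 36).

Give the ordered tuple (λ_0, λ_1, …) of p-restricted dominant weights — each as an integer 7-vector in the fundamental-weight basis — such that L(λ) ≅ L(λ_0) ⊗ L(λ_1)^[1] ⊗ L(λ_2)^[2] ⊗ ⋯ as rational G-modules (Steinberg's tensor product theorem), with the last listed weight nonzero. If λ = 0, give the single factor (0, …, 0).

((4, 9, 5, 4, 4, 4, 6),)

Converting to the ω-basis (c_i = row i of M dotted with v = (-6, -4, 5, 16, -17, -12, 36)):
  c_1 = (0)·(-6) + (2)·(-4) + 0·5 + 0·16 + (0)·(-17) + (-1)·(-12) + 0·36 = 4
  c_2 = (0)·(-6) + (0)·(-4) + 1·5 + 1·16 + (0)·(-17) + (1)·(-12) + 0·36 = 9
  c_3 = (0)·(-6) + (0)·(-4) + 1·5 + 0·16 + (0)·(-17) + (0)·(-12) + 0·36 = 5
  c_4 = (0)·(-6) + (-1)·(-4) + 0·5 + 0·16 + (0)·(-17) + (0)·(-12) + 0·36 = 4
  c_5 = (0)·(-6) + (0)·(-4) + 1·5 + 1·16 + (1)·(-17) + (0)·(-12) + 0·36 = 4
  c_6 = (0)·(-6) + (2)·(-4) + 0·5 + 0·16 + (0)·(-17) + (2)·(-12) + 1·36 = 4
  c_7 = (1)·(-6) + (0)·(-4) + 0·5 + 0·16 + (0)·(-17) + (-1)·(-12) + 0·36 = 6
Writing each c_i in base p = 11:
  c_1 = 4 = 4·11^0
  c_2 = 9 = 9·11^0
  c_3 = 5 = 5·11^0
  c_4 = 4 = 4·11^0
  c_5 = 4 = 4·11^0
  c_6 = 4 = 4·11^0
  c_7 = 6 = 6·11^0
λ_0 = (4, 9, 5, 4, 4, 4, 6)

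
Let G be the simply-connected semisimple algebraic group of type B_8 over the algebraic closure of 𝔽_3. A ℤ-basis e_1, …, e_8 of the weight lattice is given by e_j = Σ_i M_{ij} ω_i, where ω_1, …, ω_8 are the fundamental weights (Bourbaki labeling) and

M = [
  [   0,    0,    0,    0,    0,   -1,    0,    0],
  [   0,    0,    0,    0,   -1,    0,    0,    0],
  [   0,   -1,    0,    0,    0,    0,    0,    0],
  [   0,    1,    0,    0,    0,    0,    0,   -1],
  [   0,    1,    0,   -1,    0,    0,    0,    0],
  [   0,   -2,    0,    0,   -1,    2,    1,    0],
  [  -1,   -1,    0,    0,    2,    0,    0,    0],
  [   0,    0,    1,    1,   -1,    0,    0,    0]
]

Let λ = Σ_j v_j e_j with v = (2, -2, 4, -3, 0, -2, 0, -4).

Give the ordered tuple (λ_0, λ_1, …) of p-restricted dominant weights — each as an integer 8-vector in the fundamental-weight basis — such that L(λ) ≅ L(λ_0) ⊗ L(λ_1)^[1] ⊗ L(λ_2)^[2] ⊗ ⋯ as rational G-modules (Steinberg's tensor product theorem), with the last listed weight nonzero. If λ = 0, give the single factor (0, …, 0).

Converting to the ω-basis (c_i = row i of M dotted with v = (2, -2, 4, -3, 0, -2, 0, -4)):
  c_1 = 0·2 + (0)·(-2) + 0·4 + (0)·(-3) + 0·0 + (-1)·(-2) + 0·0 + (0)·(-4) = 2
  c_2 = 0·2 + (0)·(-2) + 0·4 + (0)·(-3) + (-1)·(0) + (0)·(-2) + 0·0 + (0)·(-4) = 0
  c_3 = 0·2 + (-1)·(-2) + 0·4 + (0)·(-3) + 0·0 + (0)·(-2) + 0·0 + (0)·(-4) = 2
  c_4 = 0·2 + (1)·(-2) + 0·4 + (0)·(-3) + 0·0 + (0)·(-2) + 0·0 + (-1)·(-4) = 2
  c_5 = 0·2 + (1)·(-2) + 0·4 + (-1)·(-3) + 0·0 + (0)·(-2) + 0·0 + (0)·(-4) = 1
  c_6 = 0·2 + (-2)·(-2) + 0·4 + (0)·(-3) + (-1)·(0) + (2)·(-2) + 1·0 + (0)·(-4) = 0
  c_7 = (-1)·(2) + (-1)·(-2) + 0·4 + (0)·(-3) + 2·0 + (0)·(-2) + 0·0 + (0)·(-4) = 0
  c_8 = 0·2 + (0)·(-2) + 1·4 + (1)·(-3) + (-1)·(0) + (0)·(-2) + 0·0 + (0)·(-4) = 1
Writing each c_i in base p = 3:
  c_1 = 2 = 2·3^0
  c_2 = 0
  c_3 = 2 = 2·3^0
  c_4 = 2 = 2·3^0
  c_5 = 1 = 1·3^0
  c_6 = 0
  c_7 = 0
  c_8 = 1 = 1·3^0
p-restricted factor λ_0 = (2, 0, 2, 2, 1, 0, 0, 1)

((2, 0, 2, 2, 1, 0, 0, 1),)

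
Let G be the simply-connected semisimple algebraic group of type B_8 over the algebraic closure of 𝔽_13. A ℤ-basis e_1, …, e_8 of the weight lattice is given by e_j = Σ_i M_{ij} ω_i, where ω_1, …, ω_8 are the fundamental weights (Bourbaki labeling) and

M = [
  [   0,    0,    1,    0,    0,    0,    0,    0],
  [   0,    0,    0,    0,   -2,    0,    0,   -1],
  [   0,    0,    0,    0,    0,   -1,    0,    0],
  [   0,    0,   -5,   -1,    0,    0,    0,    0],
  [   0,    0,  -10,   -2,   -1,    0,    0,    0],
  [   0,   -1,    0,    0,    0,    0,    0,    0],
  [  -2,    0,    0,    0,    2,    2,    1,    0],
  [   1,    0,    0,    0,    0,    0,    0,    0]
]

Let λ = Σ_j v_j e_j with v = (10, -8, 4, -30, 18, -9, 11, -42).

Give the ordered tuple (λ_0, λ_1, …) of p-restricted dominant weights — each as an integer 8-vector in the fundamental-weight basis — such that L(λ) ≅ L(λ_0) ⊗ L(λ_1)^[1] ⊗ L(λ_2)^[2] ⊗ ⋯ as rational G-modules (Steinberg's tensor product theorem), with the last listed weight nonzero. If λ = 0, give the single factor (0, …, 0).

((4, 6, 9, 10, 2, 8, 9, 10),)

Converting to the ω-basis (c_i = row i of M dotted with v = (10, -8, 4, -30, 18, -9, 11, -42)):
  c_1 = (0)·(10) + (0)·(-8) + (1)·(4) + (0)·(-30) + (0)·(18) + (0)·(-9) + (0)·(11) + (0)·(-42) = 4
  c_2 = (0)·(10) + (0)·(-8) + (0)·(4) + (0)·(-30) + (-2)·(18) + (0)·(-9) + (0)·(11) + (-1)·(-42) = 6
  c_3 = (0)·(10) + (0)·(-8) + (0)·(4) + (0)·(-30) + (0)·(18) + (-1)·(-9) + (0)·(11) + (0)·(-42) = 9
  c_4 = (0)·(10) + (0)·(-8) + (-5)·(4) + (-1)·(-30) + (0)·(18) + (0)·(-9) + (0)·(11) + (0)·(-42) = 10
  c_5 = (0)·(10) + (0)·(-8) + (-10)·(4) + (-2)·(-30) + (-1)·(18) + (0)·(-9) + (0)·(11) + (0)·(-42) = 2
  c_6 = (0)·(10) + (-1)·(-8) + (0)·(4) + (0)·(-30) + (0)·(18) + (0)·(-9) + (0)·(11) + (0)·(-42) = 8
  c_7 = (-2)·(10) + (0)·(-8) + (0)·(4) + (0)·(-30) + (2)·(18) + (2)·(-9) + (1)·(11) + (0)·(-42) = 9
  c_8 = (1)·(10) + (0)·(-8) + (0)·(4) + (0)·(-30) + (0)·(18) + (0)·(-9) + (0)·(11) + (0)·(-42) = 10
Writing each c_i in base p = 13:
  c_1 = 4 = 4·13^0
  c_2 = 6 = 6·13^0
  c_3 = 9 = 9·13^0
  c_4 = 10 = 10·13^0
  c_5 = 2 = 2·13^0
  c_6 = 8 = 8·13^0
  c_7 = 9 = 9·13^0
  c_8 = 10 = 10·13^0
λ_0 = (4, 6, 9, 10, 2, 8, 9, 10)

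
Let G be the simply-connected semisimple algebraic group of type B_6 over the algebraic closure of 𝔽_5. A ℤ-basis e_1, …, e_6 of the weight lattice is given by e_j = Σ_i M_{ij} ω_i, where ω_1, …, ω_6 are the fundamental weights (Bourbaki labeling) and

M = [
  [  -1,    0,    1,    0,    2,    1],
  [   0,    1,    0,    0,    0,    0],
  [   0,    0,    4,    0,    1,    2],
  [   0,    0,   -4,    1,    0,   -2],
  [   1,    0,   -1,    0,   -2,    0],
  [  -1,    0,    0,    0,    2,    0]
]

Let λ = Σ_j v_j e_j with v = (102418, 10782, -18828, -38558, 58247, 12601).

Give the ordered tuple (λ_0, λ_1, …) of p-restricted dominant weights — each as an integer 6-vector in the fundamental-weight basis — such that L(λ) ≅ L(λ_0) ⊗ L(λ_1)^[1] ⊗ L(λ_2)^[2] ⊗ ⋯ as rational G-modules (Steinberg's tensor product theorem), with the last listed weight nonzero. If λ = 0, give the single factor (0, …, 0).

((4, 2, 2, 2, 2, 1), (4, 1, 2, 0, 0, 0), (3, 1, 0, 2, 0, 3), (2, 1, 0, 2, 3, 2), (2, 2, 3, 3, 2, 2), (2, 3, 2, 3, 1, 4))

Change of basis e → ω: c = M·v where v = (102418, 10782, -18828, -38558, 58247, 12601):
  c_1 = (-1)·(102418) + 0·10782 + (1)·(-18828) + (0)·(-38558) + 2·58247 + 1·12601 = 7849
  c_2 = 0·102418 + 1·10782 + (0)·(-18828) + (0)·(-38558) + 0·58247 + 0·12601 = 10782
  c_3 = 0·102418 + 0·10782 + (4)·(-18828) + (0)·(-38558) + 1·58247 + 2·12601 = 8137
  c_4 = 0·102418 + 0·10782 + (-4)·(-18828) + (1)·(-38558) + 0·58247 + (-2)·(12601) = 11552
  c_5 = 1·102418 + 0·10782 + (-1)·(-18828) + (0)·(-38558) + (-2)·(58247) + 0·12601 = 4752
  c_6 = (-1)·(102418) + 0·10782 + (0)·(-18828) + (0)·(-38558) + 2·58247 + 0·12601 = 14076
p = 5; digits c_i = Σ_j d_{ij}·5^j, 0 ≤ d_{ij} < 5:
  c_1 = 7849 = 4·5^0 + 4·5^1 + 3·5^2 + 2·5^3 + 2·5^4 + 2·5^5
  c_2 = 10782 = 2·5^0 + 1·5^1 + 1·5^2 + 1·5^3 + 2·5^4 + 3·5^5
  c_3 = 8137 = 2·5^0 + 2·5^1 + 0·5^2 + 0·5^3 + 3·5^4 + 2·5^5
  c_4 = 11552 = 2·5^0 + 0·5^1 + 2·5^2 + 2·5^3 + 3·5^4 + 3·5^5
  c_5 = 4752 = 2·5^0 + 0·5^1 + 0·5^2 + 3·5^3 + 2·5^4 + 1·5^5
  c_6 = 14076 = 1·5^0 + 0·5^1 + 3·5^2 + 2·5^3 + 2·5^4 + 4·5^5
p-restricted factor λ_0 = (4, 2, 2, 2, 2, 1)
p-restricted factor λ_1 = (4, 1, 2, 0, 0, 0)
p-restricted factor λ_2 = (3, 1, 0, 2, 0, 3)
p-restricted factor λ_3 = (2, 1, 0, 2, 3, 2)
p-restricted factor λ_4 = (2, 2, 3, 3, 2, 2)
p-restricted factor λ_5 = (2, 3, 2, 3, 1, 4)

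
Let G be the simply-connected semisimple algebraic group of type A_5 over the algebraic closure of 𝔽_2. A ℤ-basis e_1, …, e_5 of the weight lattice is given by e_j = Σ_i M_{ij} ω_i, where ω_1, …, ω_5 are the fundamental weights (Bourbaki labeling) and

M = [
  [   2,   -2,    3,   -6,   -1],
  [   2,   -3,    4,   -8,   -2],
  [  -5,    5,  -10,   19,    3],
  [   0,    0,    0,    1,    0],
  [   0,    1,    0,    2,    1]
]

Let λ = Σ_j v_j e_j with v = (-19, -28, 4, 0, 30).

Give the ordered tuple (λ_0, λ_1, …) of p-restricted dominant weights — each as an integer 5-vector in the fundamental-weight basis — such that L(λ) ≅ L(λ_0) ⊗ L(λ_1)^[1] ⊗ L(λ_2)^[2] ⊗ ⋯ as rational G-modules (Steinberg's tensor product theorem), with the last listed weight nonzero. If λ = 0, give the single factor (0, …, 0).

((0, 0, 1, 0, 0), (0, 1, 0, 0, 1), (0, 0, 1, 0, 0))

Compute c_i = Σ_j M_{ij} v_j with v = (-19, -28, 4, 0, 30):
  c_1 = (2)·(-19) + (-2)·(-28) + 3·4 + (-6)·(0) + (-1)·(30) = 0
  c_2 = (2)·(-19) + (-3)·(-28) + 4·4 + (-8)·(0) + (-2)·(30) = 2
  c_3 = (-5)·(-19) + (5)·(-28) + (-10)·(4) + 19·0 + 3·30 = 5
  c_4 = (0)·(-19) + (0)·(-28) + 0·4 + 1·0 + 0·30 = 0
  c_5 = (0)·(-19) + (1)·(-28) + 0·4 + 2·0 + 1·30 = 2
Base-2 expansion of each c_i:
  c_1 = 0
  c_2 = 2 = 0·2^0 + 1·2^1
  c_3 = 5 = 1·2^0 + 0·2^1 + 1·2^2
  c_4 = 0
  c_5 = 2 = 0·2^0 + 1·2^1
λ_0 = (0, 0, 1, 0, 0)
λ_1 = (0, 1, 0, 0, 1)
λ_2 = (0, 0, 1, 0, 0)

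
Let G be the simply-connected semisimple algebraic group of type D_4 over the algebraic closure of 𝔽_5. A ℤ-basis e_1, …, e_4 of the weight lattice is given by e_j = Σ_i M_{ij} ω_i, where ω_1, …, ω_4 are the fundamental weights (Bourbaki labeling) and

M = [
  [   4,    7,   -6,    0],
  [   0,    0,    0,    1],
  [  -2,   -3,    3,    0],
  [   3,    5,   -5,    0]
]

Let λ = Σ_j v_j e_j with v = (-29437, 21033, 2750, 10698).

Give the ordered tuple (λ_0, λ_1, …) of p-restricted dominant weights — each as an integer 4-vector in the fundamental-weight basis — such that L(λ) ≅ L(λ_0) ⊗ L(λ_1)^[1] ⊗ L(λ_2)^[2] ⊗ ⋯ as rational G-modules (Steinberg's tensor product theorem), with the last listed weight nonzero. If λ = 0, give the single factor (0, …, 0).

((3, 3, 0, 4), (1, 4, 0, 0), (4, 2, 1, 4), (3, 0, 2, 4), (0, 2, 1, 4), (4, 3, 1, 0))

Converting to the ω-basis (c_i = row i of M dotted with v = (-29437, 21033, 2750, 10698)):
  c_1 = 4*-29437 + 7*21033 + -6*2750 + 0*10698 = 12983
  c_2 = 0*-29437 + 0*21033 + 0*2750 + 1*10698 = 10698
  c_3 = -2*-29437 + -3*21033 + 3*2750 + 0*10698 = 4025
  c_4 = 3*-29437 + 5*21033 + -5*2750 + 0*10698 = 3104
p = 5; digits c_i = Σ_j d_{ij}·5^j, 0 ≤ d_{ij} < 5:
  c_1 = 12983 = 3·5^0 + 1·5^1 + 4·5^2 + 3·5^3 + 0·5^4 + 4·5^5
  c_2 = 10698 = 3·5^0 + 4·5^1 + 2·5^2 + 0·5^3 + 2·5^4 + 3·5^5
  c_3 = 4025 = 0·5^0 + 0·5^1 + 1·5^2 + 2·5^3 + 1·5^4 + 1·5^5
  c_4 = 3104 = 4·5^0 + 0·5^1 + 4·5^2 + 4·5^3 + 4·5^4
λ_0 = (3, 3, 0, 4)
λ_1 = (1, 4, 0, 0)
λ_2 = (4, 2, 1, 4)
λ_3 = (3, 0, 2, 4)
λ_4 = (0, 2, 1, 4)
λ_5 = (4, 3, 1, 0)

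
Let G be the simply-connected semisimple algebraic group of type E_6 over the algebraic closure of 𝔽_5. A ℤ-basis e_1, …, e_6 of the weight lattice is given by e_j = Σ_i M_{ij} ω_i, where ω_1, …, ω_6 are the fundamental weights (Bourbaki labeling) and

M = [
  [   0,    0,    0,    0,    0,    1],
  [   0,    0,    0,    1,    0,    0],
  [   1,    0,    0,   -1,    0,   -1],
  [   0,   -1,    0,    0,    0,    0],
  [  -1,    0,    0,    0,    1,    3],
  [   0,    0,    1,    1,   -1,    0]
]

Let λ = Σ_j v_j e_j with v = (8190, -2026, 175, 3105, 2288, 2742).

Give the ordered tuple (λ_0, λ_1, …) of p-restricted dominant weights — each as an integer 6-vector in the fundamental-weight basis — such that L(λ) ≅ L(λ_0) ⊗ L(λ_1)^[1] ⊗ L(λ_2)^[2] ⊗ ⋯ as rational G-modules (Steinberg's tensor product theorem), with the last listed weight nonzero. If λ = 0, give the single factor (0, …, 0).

((2, 0, 3, 1, 4, 2), (3, 1, 3, 0, 4, 3), (4, 4, 3, 1, 2, 4), (1, 4, 3, 1, 3, 2), (4, 4, 3, 3, 3, 1))

Compute c_i = Σ_j M_{ij} v_j with v = (8190, -2026, 175, 3105, 2288, 2742):
  c_1 = 0·8190 + (0)·(-2026) + 0·175 + 0·3105 + 0·2288 + 1·2742 = 2742
  c_2 = 0·8190 + (0)·(-2026) + 0·175 + 1·3105 + 0·2288 + 0·2742 = 3105
  c_3 = 1·8190 + (0)·(-2026) + 0·175 + (-1)·(3105) + 0·2288 + (-1)·(2742) = 2343
  c_4 = 0·8190 + (-1)·(-2026) + 0·175 + 0·3105 + 0·2288 + 0·2742 = 2026
  c_5 = (-1)·(8190) + (0)·(-2026) + 0·175 + 0·3105 + 1·2288 + 3·2742 = 2324
  c_6 = 0·8190 + (0)·(-2026) + 1·175 + 1·3105 + (-1)·(2288) + 0·2742 = 992
Expand coordinatewise in base 5:
  c_1 = 2742 = 2·5^0 + 3·5^1 + 4·5^2 + 1·5^3 + 4·5^4
  c_2 = 3105 = 0·5^0 + 1·5^1 + 4·5^2 + 4·5^3 + 4·5^4
  c_3 = 2343 = 3·5^0 + 3·5^1 + 3·5^2 + 3·5^3 + 3·5^4
  c_4 = 2026 = 1·5^0 + 0·5^1 + 1·5^2 + 1·5^3 + 3·5^4
  c_5 = 2324 = 4·5^0 + 4·5^1 + 2·5^2 + 3·5^3 + 3·5^4
  c_6 = 992 = 2·5^0 + 3·5^1 + 4·5^2 + 2·5^3 + 1·5^4
p-restricted factor λ_0 = (2, 0, 3, 1, 4, 2)
p-restricted factor λ_1 = (3, 1, 3, 0, 4, 3)
p-restricted factor λ_2 = (4, 4, 3, 1, 2, 4)
p-restricted factor λ_3 = (1, 4, 3, 1, 3, 2)
p-restricted factor λ_4 = (4, 4, 3, 3, 3, 1)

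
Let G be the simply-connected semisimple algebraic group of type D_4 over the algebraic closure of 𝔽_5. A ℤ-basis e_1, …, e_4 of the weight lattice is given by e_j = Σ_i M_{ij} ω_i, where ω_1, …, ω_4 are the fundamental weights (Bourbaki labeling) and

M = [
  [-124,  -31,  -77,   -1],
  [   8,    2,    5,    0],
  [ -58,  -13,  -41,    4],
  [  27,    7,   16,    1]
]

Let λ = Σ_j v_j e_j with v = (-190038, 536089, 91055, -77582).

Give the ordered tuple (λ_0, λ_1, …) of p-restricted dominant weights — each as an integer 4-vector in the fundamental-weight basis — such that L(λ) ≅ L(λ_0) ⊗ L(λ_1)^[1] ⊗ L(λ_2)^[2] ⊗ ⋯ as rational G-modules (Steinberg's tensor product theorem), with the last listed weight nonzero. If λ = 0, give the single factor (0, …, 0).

ω-coordinates c = M·v, v = (-190038, 536089, 91055, -77582):
  c_1 = -124*-190038 + -31*536089 + -77*91055 + -1*-77582 = 12300
  c_2 = 8*-190038 + 2*536089 + 5*91055 + 0*-77582 = 7149
  c_3 = -58*-190038 + -13*536089 + -41*91055 + 4*-77582 = 9464
  c_4 = 27*-190038 + 7*536089 + 16*91055 + 1*-77582 = 895
p = 5; digits c_i = Σ_j d_{ij}·5^j, 0 ≤ d_{ij} < 5:
  c_1 = 12300 = 0·5^0 + 0·5^1 + 2·5^2 + 3·5^3 + 4·5^4 + 3·5^5
  c_2 = 7149 = 4·5^0 + 4·5^1 + 0·5^2 + 2·5^3 + 1·5^4 + 2·5^5
  c_3 = 9464 = 4·5^0 + 2·5^1 + 3·5^2 + 0·5^3 + 0·5^4 + 3·5^5
  c_4 = 895 = 0·5^0 + 4·5^1 + 0·5^2 + 2·5^3 + 1·5^4
Factor λ_0 = (0, 4, 4, 0)
Factor λ_1 = (0, 4, 2, 4)
Factor λ_2 = (2, 0, 3, 0)
Factor λ_3 = (3, 2, 0, 2)
Factor λ_4 = (4, 1, 0, 1)
Factor λ_5 = (3, 2, 3, 0)

((0, 4, 4, 0), (0, 4, 2, 4), (2, 0, 3, 0), (3, 2, 0, 2), (4, 1, 0, 1), (3, 2, 3, 0))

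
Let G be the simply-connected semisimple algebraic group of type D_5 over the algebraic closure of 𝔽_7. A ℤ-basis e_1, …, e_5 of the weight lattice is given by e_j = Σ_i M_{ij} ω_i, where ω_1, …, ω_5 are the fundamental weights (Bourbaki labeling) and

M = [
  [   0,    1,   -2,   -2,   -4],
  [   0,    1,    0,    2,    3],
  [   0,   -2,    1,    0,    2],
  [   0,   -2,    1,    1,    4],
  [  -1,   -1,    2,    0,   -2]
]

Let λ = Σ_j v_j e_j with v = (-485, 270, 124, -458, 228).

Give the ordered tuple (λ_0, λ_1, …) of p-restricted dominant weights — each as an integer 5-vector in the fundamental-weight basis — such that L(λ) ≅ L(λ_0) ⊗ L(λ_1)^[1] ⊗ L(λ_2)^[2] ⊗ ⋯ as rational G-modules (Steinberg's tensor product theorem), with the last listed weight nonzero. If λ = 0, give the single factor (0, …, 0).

((5, 3, 5, 3, 0), (3, 5, 5, 5, 1))

ω-coordinates c = M·v, v = (-485, 270, 124, -458, 228):
  c_1 = (0)·(-485) + (1)·(270) + (-2)·(124) + (-2)·(-458) + (-4)·(228) = 26
  c_2 = (0)·(-485) + (1)·(270) + (0)·(124) + (2)·(-458) + (3)·(228) = 38
  c_3 = (0)·(-485) + (-2)·(270) + (1)·(124) + (0)·(-458) + (2)·(228) = 40
  c_4 = (0)·(-485) + (-2)·(270) + (1)·(124) + (1)·(-458) + (4)·(228) = 38
  c_5 = (-1)·(-485) + (-1)·(270) + (2)·(124) + (0)·(-458) + (-2)·(228) = 7
Expand coordinatewise in base 7:
  c_1 = 26 = 5·7^0 + 3·7^1
  c_2 = 38 = 3·7^0 + 5·7^1
  c_3 = 40 = 5·7^0 + 5·7^1
  c_4 = 38 = 3·7^0 + 5·7^1
  c_5 = 7 = 0·7^0 + 1·7^1
Factor λ_0 = (5, 3, 5, 3, 0)
Factor λ_1 = (3, 5, 5, 5, 1)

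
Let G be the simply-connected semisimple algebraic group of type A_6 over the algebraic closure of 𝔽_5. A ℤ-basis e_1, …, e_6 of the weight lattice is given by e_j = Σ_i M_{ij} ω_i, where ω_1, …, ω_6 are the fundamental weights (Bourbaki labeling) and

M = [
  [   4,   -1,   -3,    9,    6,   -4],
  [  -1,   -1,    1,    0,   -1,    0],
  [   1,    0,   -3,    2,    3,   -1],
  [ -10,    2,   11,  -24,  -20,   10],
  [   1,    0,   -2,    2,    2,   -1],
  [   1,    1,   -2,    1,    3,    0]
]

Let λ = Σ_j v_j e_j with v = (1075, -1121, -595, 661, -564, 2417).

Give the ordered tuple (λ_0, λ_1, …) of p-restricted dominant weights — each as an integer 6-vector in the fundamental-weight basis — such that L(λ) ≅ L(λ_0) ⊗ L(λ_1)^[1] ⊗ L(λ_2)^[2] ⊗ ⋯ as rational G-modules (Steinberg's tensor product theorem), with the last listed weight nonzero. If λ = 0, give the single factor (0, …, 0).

((3, 0, 3, 4, 2, 3), (0, 3, 4, 4, 3, 2), (4, 0, 2, 1, 1, 4))

In the fundamental-weight basis, λ has coordinates c = M·v (v = (1075, -1121, -595, 661, -564, 2417)):
  c_1 = (4)·(1075) + (-1)·(-1121) + (-3)·(-595) + (9)·(661) + (6)·(-564) + (-4)·(2417) = 103
  c_2 = (-1)·(1075) + (-1)·(-1121) + (1)·(-595) + (0)·(661) + (-1)·(-564) + (0)·(2417) = 15
  c_3 = (1)·(1075) + (0)·(-1121) + (-3)·(-595) + (2)·(661) + (3)·(-564) + (-1)·(2417) = 73
  c_4 = (-10)·(1075) + (2)·(-1121) + (11)·(-595) + (-24)·(661) + (-20)·(-564) + (10)·(2417) = 49
  c_5 = (1)·(1075) + (0)·(-1121) + (-2)·(-595) + (2)·(661) + (2)·(-564) + (-1)·(2417) = 42
  c_6 = (1)·(1075) + (1)·(-1121) + (-2)·(-595) + (1)·(661) + (3)·(-564) + (0)·(2417) = 113
Base-5 expansion of each c_i:
  c_1 = 103 = 3·5^0 + 0·5^1 + 4·5^2
  c_2 = 15 = 0·5^0 + 3·5^1
  c_3 = 73 = 3·5^0 + 4·5^1 + 2·5^2
  c_4 = 49 = 4·5^0 + 4·5^1 + 1·5^2
  c_5 = 42 = 2·5^0 + 3·5^1 + 1·5^2
  c_6 = 113 = 3·5^0 + 2·5^1 + 4·5^2
λ_0 = (3, 0, 3, 4, 2, 3)
λ_1 = (0, 3, 4, 4, 3, 2)
λ_2 = (4, 0, 2, 1, 1, 4)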